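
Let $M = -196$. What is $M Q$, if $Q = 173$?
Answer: $-33908$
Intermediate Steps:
$M Q = \left(-196\right) 173 = -33908$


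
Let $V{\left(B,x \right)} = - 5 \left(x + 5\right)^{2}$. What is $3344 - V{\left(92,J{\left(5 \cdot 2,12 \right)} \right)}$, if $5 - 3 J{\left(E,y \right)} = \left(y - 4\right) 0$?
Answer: $\frac{32096}{9} \approx 3566.2$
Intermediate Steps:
$J{\left(E,y \right)} = \frac{5}{3}$ ($J{\left(E,y \right)} = \frac{5}{3} - \frac{\left(y - 4\right) 0}{3} = \frac{5}{3} - \frac{\left(-4 + y\right) 0}{3} = \frac{5}{3} - 0 = \frac{5}{3} + 0 = \frac{5}{3}$)
$V{\left(B,x \right)} = - 5 \left(5 + x\right)^{2}$
$3344 - V{\left(92,J{\left(5 \cdot 2,12 \right)} \right)} = 3344 - - 5 \left(5 + \frac{5}{3}\right)^{2} = 3344 - - 5 \left(\frac{20}{3}\right)^{2} = 3344 - \left(-5\right) \frac{400}{9} = 3344 - - \frac{2000}{9} = 3344 + \frac{2000}{9} = \frac{32096}{9}$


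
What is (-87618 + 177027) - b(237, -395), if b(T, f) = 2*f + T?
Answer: 89962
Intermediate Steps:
b(T, f) = T + 2*f
(-87618 + 177027) - b(237, -395) = (-87618 + 177027) - (237 + 2*(-395)) = 89409 - (237 - 790) = 89409 - 1*(-553) = 89409 + 553 = 89962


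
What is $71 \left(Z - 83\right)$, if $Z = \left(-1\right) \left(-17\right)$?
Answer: $-4686$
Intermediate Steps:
$Z = 17$
$71 \left(Z - 83\right) = 71 \left(17 - 83\right) = 71 \left(-66\right) = -4686$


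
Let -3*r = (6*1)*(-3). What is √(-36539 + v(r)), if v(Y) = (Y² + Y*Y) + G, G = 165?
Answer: I*√36302 ≈ 190.53*I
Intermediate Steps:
r = 6 (r = -6*1*(-3)/3 = -2*(-3) = -⅓*(-18) = 6)
v(Y) = 165 + 2*Y² (v(Y) = (Y² + Y*Y) + 165 = (Y² + Y²) + 165 = 2*Y² + 165 = 165 + 2*Y²)
√(-36539 + v(r)) = √(-36539 + (165 + 2*6²)) = √(-36539 + (165 + 2*36)) = √(-36539 + (165 + 72)) = √(-36539 + 237) = √(-36302) = I*√36302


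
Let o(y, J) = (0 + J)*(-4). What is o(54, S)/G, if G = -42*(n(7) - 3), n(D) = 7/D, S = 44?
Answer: -44/21 ≈ -2.0952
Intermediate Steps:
o(y, J) = -4*J (o(y, J) = J*(-4) = -4*J)
G = 84 (G = -42*(7/7 - 3) = -42*(7*(1/7) - 3) = -42*(1 - 3) = -42*(-2) = 84)
o(54, S)/G = -4*44/84 = -176*1/84 = -44/21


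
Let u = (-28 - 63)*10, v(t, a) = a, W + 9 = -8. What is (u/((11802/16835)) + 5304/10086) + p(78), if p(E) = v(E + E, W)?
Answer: -1862821474/1417083 ≈ -1314.5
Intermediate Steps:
W = -17 (W = -9 - 8 = -17)
p(E) = -17
u = -910 (u = -91*10 = -910)
(u/((11802/16835)) + 5304/10086) + p(78) = (-910/(11802/16835) + 5304/10086) - 17 = (-910/(11802*(1/16835)) + 5304*(1/10086)) - 17 = (-910/1686/2405 + 884/1681) - 17 = (-910*2405/1686 + 884/1681) - 17 = (-1094275/843 + 884/1681) - 17 = -1838731063/1417083 - 17 = -1862821474/1417083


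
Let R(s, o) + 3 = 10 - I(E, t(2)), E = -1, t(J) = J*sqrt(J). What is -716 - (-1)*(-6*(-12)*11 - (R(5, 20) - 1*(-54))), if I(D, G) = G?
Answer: 15 + 2*sqrt(2) ≈ 17.828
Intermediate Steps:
t(J) = J**(3/2)
R(s, o) = 7 - 2*sqrt(2) (R(s, o) = -3 + (10 - 2**(3/2)) = -3 + (10 - 2*sqrt(2)) = 7 - 2*sqrt(2))
-716 - (-1)*(-6*(-12)*11 - (R(5, 20) - 1*(-54))) = -716 - (-1)*(-6*(-12)*11 - ((7 - 2*sqrt(2)) - 1*(-54))) = -716 - (-1)*(72*11 - ((7 - 2*sqrt(2)) + 54)) = -716 - (-1)*(792 - (61 - 2*sqrt(2))) = -716 - (-1)*(792 + (-61 + 2*sqrt(2))) = -716 - (-1)*(731 + 2*sqrt(2)) = -716 - (-731 - 2*sqrt(2)) = -716 + (731 + 2*sqrt(2)) = 15 + 2*sqrt(2)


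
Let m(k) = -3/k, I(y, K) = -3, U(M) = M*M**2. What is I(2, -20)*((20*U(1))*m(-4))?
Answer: -45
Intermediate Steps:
U(M) = M**3
I(2, -20)*((20*U(1))*m(-4)) = -3*20*1**3*(-3/(-4)) = -3*20*1*(-3*(-1/4)) = -60*3/4 = -3*15 = -45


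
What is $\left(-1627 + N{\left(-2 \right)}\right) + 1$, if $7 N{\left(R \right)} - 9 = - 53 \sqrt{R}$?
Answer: $- \frac{11373}{7} - \frac{53 i \sqrt{2}}{7} \approx -1624.7 - 10.708 i$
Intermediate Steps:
$N{\left(R \right)} = \frac{9}{7} - \frac{53 \sqrt{R}}{7}$ ($N{\left(R \right)} = \frac{9}{7} + \frac{\left(-53\right) \sqrt{R}}{7} = \frac{9}{7} - \frac{53 \sqrt{R}}{7}$)
$\left(-1627 + N{\left(-2 \right)}\right) + 1 = \left(-1627 + \left(\frac{9}{7} - \frac{53 \sqrt{-2}}{7}\right)\right) + 1 = \left(-1627 + \left(\frac{9}{7} - \frac{53 i \sqrt{2}}{7}\right)\right) + 1 = \left(- \frac{11380}{7} - \frac{53 i \sqrt{2}}{7}\right) + 1 = - \frac{11373}{7} - \frac{53 i \sqrt{2}}{7}$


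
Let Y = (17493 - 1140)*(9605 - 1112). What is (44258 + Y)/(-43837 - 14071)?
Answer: -138930287/57908 ≈ -2399.2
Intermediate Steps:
Y = 138886029 (Y = 16353*8493 = 138886029)
(44258 + Y)/(-43837 - 14071) = (44258 + 138886029)/(-43837 - 14071) = 138930287/(-57908) = 138930287*(-1/57908) = -138930287/57908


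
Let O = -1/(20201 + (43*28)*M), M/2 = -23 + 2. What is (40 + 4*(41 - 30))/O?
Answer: 2550828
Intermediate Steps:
M = -42 (M = 2*(-23 + 2) = 2*(-21) = -42)
O = 1/30367 (O = -1/(20201 + (43*28)*(-42)) = -1/(20201 + 1204*(-42)) = -1/(20201 - 50568) = -1/(-30367) = -1*(-1/30367) = 1/30367 ≈ 3.2930e-5)
(40 + 4*(41 - 30))/O = (40 + 4*(41 - 30))/(1/30367) = (40 + 4*11)*30367 = (40 + 44)*30367 = 84*30367 = 2550828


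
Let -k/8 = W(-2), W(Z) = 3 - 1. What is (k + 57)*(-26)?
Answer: -1066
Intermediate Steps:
W(Z) = 2
k = -16 (k = -8*2 = -16)
(k + 57)*(-26) = (-16 + 57)*(-26) = 41*(-26) = -1066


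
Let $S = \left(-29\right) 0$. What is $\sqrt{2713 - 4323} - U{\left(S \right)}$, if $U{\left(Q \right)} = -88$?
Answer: $88 + i \sqrt{1610} \approx 88.0 + 40.125 i$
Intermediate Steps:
$S = 0$
$\sqrt{2713 - 4323} - U{\left(S \right)} = \sqrt{2713 - 4323} - -88 = \sqrt{-1610} + 88 = i \sqrt{1610} + 88 = 88 + i \sqrt{1610}$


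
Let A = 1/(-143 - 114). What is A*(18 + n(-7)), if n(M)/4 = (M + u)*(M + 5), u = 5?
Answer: -34/257 ≈ -0.13230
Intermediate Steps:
n(M) = 4*(5 + M)² (n(M) = 4*((M + 5)*(M + 5)) = 4*((5 + M)*(5 + M)) = 4*(5 + M)²)
A = -1/257 (A = 1/(-257) = -1/257 ≈ -0.0038911)
A*(18 + n(-7)) = -(18 + (100 + 4*(-7)² + 40*(-7)))/257 = -(18 + (100 + 4*49 - 280))/257 = -(18 + (100 + 196 - 280))/257 = -(18 + 16)/257 = -1/257*34 = -34/257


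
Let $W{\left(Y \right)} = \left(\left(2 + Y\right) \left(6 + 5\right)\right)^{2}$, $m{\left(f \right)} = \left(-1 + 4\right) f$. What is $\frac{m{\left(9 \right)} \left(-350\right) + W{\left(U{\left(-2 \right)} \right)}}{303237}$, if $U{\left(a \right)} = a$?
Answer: $- \frac{350}{11231} \approx -0.031164$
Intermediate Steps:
$m{\left(f \right)} = 3 f$
$W{\left(Y \right)} = \left(22 + 11 Y\right)^{2}$ ($W{\left(Y \right)} = \left(\left(2 + Y\right) 11\right)^{2} = \left(22 + 11 Y\right)^{2}$)
$\frac{m{\left(9 \right)} \left(-350\right) + W{\left(U{\left(-2 \right)} \right)}}{303237} = \frac{3 \cdot 9 \left(-350\right) + 121 \left(2 - 2\right)^{2}}{303237} = \left(27 \left(-350\right) + 121 \cdot 0^{2}\right) \frac{1}{303237} = \left(-9450 + 121 \cdot 0\right) \frac{1}{303237} = \left(-9450 + 0\right) \frac{1}{303237} = \left(-9450\right) \frac{1}{303237} = - \frac{350}{11231}$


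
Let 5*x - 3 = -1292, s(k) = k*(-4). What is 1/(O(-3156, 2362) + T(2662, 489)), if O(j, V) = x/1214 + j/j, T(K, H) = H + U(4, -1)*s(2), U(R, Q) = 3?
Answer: 6070/2827331 ≈ 0.0021469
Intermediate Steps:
s(k) = -4*k
x = -1289/5 (x = ⅗ + (⅕)*(-1292) = ⅗ - 1292/5 = -1289/5 ≈ -257.80)
T(K, H) = -24 + H (T(K, H) = H + 3*(-4*2) = H + 3*(-8) = H - 24 = -24 + H)
O(j, V) = 4781/6070 (O(j, V) = -1289/5/1214 + j/j = -1289/5*1/1214 + 1 = -1289/6070 + 1 = 4781/6070)
1/(O(-3156, 2362) + T(2662, 489)) = 1/(4781/6070 + (-24 + 489)) = 1/(4781/6070 + 465) = 1/(2827331/6070) = 6070/2827331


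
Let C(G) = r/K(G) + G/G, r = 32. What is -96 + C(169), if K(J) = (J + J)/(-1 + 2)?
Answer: -16039/169 ≈ -94.905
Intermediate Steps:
K(J) = 2*J (K(J) = (2*J)/1 = (2*J)*1 = 2*J)
C(G) = 1 + 16/G (C(G) = 32/((2*G)) + G/G = 32*(1/(2*G)) + 1 = 16/G + 1 = 1 + 16/G)
-96 + C(169) = -96 + (16 + 169)/169 = -96 + (1/169)*185 = -96 + 185/169 = -16039/169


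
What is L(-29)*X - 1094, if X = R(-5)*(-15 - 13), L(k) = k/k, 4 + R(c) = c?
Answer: -842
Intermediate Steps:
R(c) = -4 + c
L(k) = 1
X = 252 (X = (-4 - 5)*(-15 - 13) = -9*(-28) = 252)
L(-29)*X - 1094 = 1*252 - 1094 = 252 - 1094 = -842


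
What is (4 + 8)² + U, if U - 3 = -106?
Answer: 41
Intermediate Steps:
U = -103 (U = 3 - 106 = -103)
(4 + 8)² + U = (4 + 8)² - 103 = 12² - 103 = 144 - 103 = 41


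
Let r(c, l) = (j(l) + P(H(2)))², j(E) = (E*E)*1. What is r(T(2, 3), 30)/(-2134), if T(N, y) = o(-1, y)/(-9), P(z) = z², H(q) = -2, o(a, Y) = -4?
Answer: -408608/1067 ≈ -382.95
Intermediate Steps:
j(E) = E² (j(E) = E²*1 = E²)
T(N, y) = 4/9 (T(N, y) = -4/(-9) = -4*(-⅑) = 4/9)
r(c, l) = (4 + l²)² (r(c, l) = (l² + (-2)²)² = (l² + 4)² = (4 + l²)²)
r(T(2, 3), 30)/(-2134) = (4 + 30²)²/(-2134) = (4 + 900)²*(-1/2134) = 904²*(-1/2134) = 817216*(-1/2134) = -408608/1067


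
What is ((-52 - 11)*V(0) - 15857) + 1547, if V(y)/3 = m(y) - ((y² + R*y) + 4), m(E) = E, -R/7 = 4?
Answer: -13554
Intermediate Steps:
R = -28 (R = -7*4 = -28)
V(y) = -12 - 3*y² + 87*y (V(y) = 3*(y - ((y² - 28*y) + 4)) = 3*(y - (4 + y² - 28*y)) = 3*(y + (-4 - y² + 28*y)) = 3*(-4 - y² + 29*y) = -12 - 3*y² + 87*y)
((-52 - 11)*V(0) - 15857) + 1547 = ((-52 - 11)*(-12 - 3*0² + 87*0) - 15857) + 1547 = (-63*(-12 - 3*0 + 0) - 15857) + 1547 = (-63*(-12 + 0 + 0) - 15857) + 1547 = (-63*(-12) - 15857) + 1547 = (756 - 15857) + 1547 = -15101 + 1547 = -13554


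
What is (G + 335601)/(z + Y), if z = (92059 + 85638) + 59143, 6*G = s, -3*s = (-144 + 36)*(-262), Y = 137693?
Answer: 334029/374533 ≈ 0.89185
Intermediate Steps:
s = -9432 (s = -(-144 + 36)*(-262)/3 = -(-36)*(-262) = -1/3*28296 = -9432)
G = -1572 (G = (1/6)*(-9432) = -1572)
z = 236840 (z = 177697 + 59143 = 236840)
(G + 335601)/(z + Y) = (-1572 + 335601)/(236840 + 137693) = 334029/374533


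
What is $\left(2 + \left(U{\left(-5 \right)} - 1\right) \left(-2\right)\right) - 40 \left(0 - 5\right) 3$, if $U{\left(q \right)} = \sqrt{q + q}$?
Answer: $604 - 2 i \sqrt{10} \approx 604.0 - 6.3246 i$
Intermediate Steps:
$U{\left(q \right)} = \sqrt{2} \sqrt{q}$ ($U{\left(q \right)} = \sqrt{2 q} = \sqrt{2} \sqrt{q}$)
$\left(2 + \left(U{\left(-5 \right)} - 1\right) \left(-2\right)\right) - 40 \left(0 - 5\right) 3 = \left(2 + \left(\sqrt{2} \sqrt{-5} - 1\right) \left(-2\right)\right) - 40 \left(0 - 5\right) 3 = \left(2 + \left(\sqrt{2} i \sqrt{5} - 1\right) \left(-2\right)\right) - 40 \left(\left(-5\right) 3\right) = \left(2 + \left(i \sqrt{10} - 1\right) \left(-2\right)\right) - -600 = \left(2 + \left(-1 + i \sqrt{10}\right) \left(-2\right)\right) + 600 = \left(2 + \left(2 - 2 i \sqrt{10}\right)\right) + 600 = \left(4 - 2 i \sqrt{10}\right) + 600 = 604 - 2 i \sqrt{10}$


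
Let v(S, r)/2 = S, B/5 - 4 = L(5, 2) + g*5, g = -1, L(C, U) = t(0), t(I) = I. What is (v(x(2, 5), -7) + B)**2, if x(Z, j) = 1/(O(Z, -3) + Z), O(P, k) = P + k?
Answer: 9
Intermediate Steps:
L(C, U) = 0
x(Z, j) = 1/(-3 + 2*Z) (x(Z, j) = 1/((Z - 3) + Z) = 1/((-3 + Z) + Z) = 1/(-3 + 2*Z))
B = -5 (B = 20 + 5*(0 - 1*5) = 20 + 5*(0 - 5) = 20 + 5*(-5) = 20 - 25 = -5)
v(S, r) = 2*S
(v(x(2, 5), -7) + B)**2 = (2/(-3 + 2*2) - 5)**2 = (2/(-3 + 4) - 5)**2 = (2/1 - 5)**2 = (2*1 - 5)**2 = (2 - 5)**2 = (-3)**2 = 9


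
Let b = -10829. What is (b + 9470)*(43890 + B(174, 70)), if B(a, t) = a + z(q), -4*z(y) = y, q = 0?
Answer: -59882976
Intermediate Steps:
z(y) = -y/4
B(a, t) = a (B(a, t) = a - ¼*0 = a + 0 = a)
(b + 9470)*(43890 + B(174, 70)) = (-10829 + 9470)*(43890 + 174) = -1359*44064 = -59882976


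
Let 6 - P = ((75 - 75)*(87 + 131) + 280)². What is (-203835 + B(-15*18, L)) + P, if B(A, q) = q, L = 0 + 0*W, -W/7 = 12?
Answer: -282229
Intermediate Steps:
W = -84 (W = -7*12 = -84)
L = 0 (L = 0 + 0*(-84) = 0 + 0 = 0)
P = -78394 (P = 6 - ((75 - 75)*(87 + 131) + 280)² = 6 - (0*218 + 280)² = 6 - (0 + 280)² = 6 - 1*280² = 6 - 1*78400 = 6 - 78400 = -78394)
(-203835 + B(-15*18, L)) + P = (-203835 + 0) - 78394 = -203835 - 78394 = -282229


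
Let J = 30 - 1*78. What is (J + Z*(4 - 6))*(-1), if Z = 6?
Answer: 60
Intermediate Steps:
J = -48 (J = 30 - 78 = -48)
(J + Z*(4 - 6))*(-1) = (-48 + 6*(4 - 6))*(-1) = (-48 + 6*(-2))*(-1) = (-48 - 12)*(-1) = -60*(-1) = 60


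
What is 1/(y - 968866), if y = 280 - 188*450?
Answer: -1/1053186 ≈ -9.4950e-7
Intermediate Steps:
y = -84320 (y = 280 - 84600 = -84320)
1/(y - 968866) = 1/(-84320 - 968866) = 1/(-1053186) = -1/1053186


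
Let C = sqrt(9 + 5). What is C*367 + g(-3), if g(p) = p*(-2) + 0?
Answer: 6 + 367*sqrt(14) ≈ 1379.2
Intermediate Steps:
C = sqrt(14) ≈ 3.7417
g(p) = -2*p (g(p) = -2*p + 0 = -2*p)
C*367 + g(-3) = sqrt(14)*367 - 2*(-3) = 367*sqrt(14) + 6 = 6 + 367*sqrt(14)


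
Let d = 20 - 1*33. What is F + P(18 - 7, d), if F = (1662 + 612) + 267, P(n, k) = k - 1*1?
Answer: 2527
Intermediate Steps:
d = -13 (d = 20 - 33 = -13)
P(n, k) = -1 + k (P(n, k) = k - 1 = -1 + k)
F = 2541 (F = 2274 + 267 = 2541)
F + P(18 - 7, d) = 2541 + (-1 - 13) = 2541 - 14 = 2527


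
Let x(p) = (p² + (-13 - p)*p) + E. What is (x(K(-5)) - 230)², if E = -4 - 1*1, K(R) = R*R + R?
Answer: 245025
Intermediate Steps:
K(R) = R + R² (K(R) = R² + R = R + R²)
E = -5 (E = -4 - 1 = -5)
x(p) = -5 + p² + p*(-13 - p) (x(p) = (p² + (-13 - p)*p) - 5 = (p² + p*(-13 - p)) - 5 = -5 + p² + p*(-13 - p))
(x(K(-5)) - 230)² = ((-5 - (-65)*(1 - 5)) - 230)² = ((-5 - (-65)*(-4)) - 230)² = ((-5 - 13*20) - 230)² = ((-5 - 260) - 230)² = (-265 - 230)² = (-495)² = 245025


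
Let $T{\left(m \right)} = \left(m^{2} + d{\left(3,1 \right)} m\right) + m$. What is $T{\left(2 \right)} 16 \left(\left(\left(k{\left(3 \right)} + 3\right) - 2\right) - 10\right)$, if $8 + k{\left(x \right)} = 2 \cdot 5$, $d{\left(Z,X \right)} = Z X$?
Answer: $-1344$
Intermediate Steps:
$d{\left(Z,X \right)} = X Z$
$k{\left(x \right)} = 2$ ($k{\left(x \right)} = -8 + 2 \cdot 5 = -8 + 10 = 2$)
$T{\left(m \right)} = m^{2} + 4 m$ ($T{\left(m \right)} = \left(m^{2} + 1 \cdot 3 m\right) + m = \left(m^{2} + 3 m\right) + m = m^{2} + 4 m$)
$T{\left(2 \right)} 16 \left(\left(\left(k{\left(3 \right)} + 3\right) - 2\right) - 10\right) = 2 \left(4 + 2\right) 16 \left(\left(\left(2 + 3\right) - 2\right) - 10\right) = 2 \cdot 6 \cdot 16 \left(\left(5 - 2\right) - 10\right) = 12 \cdot 16 \left(3 - 10\right) = 192 \left(-7\right) = -1344$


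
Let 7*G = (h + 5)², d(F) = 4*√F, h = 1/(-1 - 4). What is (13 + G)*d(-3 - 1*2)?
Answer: 11404*I*√5/175 ≈ 145.71*I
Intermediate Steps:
h = -⅕ (h = 1/(-5) = -⅕ ≈ -0.20000)
G = 576/175 (G = (-⅕ + 5)²/7 = (24/5)²/7 = (⅐)*(576/25) = 576/175 ≈ 3.2914)
(13 + G)*d(-3 - 1*2) = (13 + 576/175)*(4*√(-3 - 1*2)) = 2851*(4*√(-3 - 2))/175 = 2851*(4*√(-5))/175 = 2851*(4*(I*√5))/175 = 2851*(4*I*√5)/175 = 11404*I*√5/175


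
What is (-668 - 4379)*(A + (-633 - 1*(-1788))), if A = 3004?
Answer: -20990473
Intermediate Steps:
(-668 - 4379)*(A + (-633 - 1*(-1788))) = (-668 - 4379)*(3004 + (-633 - 1*(-1788))) = -5047*(3004 + (-633 + 1788)) = -5047*(3004 + 1155) = -5047*4159 = -20990473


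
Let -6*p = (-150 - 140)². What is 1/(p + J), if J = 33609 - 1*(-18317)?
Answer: 3/113728 ≈ 2.6379e-5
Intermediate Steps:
J = 51926 (J = 33609 + 18317 = 51926)
p = -42050/3 (p = -(-150 - 140)²/6 = -⅙*(-290)² = -⅙*84100 = -42050/3 ≈ -14017.)
1/(p + J) = 1/(-42050/3 + 51926) = 1/(113728/3) = 3/113728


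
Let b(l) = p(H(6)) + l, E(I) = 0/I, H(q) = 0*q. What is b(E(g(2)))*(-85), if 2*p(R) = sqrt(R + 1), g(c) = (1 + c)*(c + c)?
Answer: -85/2 ≈ -42.500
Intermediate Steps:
H(q) = 0
g(c) = 2*c*(1 + c) (g(c) = (1 + c)*(2*c) = 2*c*(1 + c))
p(R) = sqrt(1 + R)/2 (p(R) = sqrt(R + 1)/2 = sqrt(1 + R)/2)
E(I) = 0
b(l) = 1/2 + l (b(l) = sqrt(1 + 0)/2 + l = sqrt(1)/2 + l = (1/2)*1 + l = 1/2 + l)
b(E(g(2)))*(-85) = (1/2 + 0)*(-85) = (1/2)*(-85) = -85/2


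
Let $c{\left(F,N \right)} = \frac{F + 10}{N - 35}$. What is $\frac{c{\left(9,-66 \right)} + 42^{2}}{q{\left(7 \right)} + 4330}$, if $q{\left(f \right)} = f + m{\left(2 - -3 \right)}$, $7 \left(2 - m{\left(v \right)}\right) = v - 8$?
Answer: $\frac{1247015}{3067976} \approx 0.40646$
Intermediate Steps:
$m{\left(v \right)} = \frac{22}{7} - \frac{v}{7}$ ($m{\left(v \right)} = 2 - \frac{v - 8}{7} = 2 - \frac{-8 + v}{7} = 2 - \left(- \frac{8}{7} + \frac{v}{7}\right) = \frac{22}{7} - \frac{v}{7}$)
$c{\left(F,N \right)} = \frac{10 + F}{-35 + N}$
$q{\left(f \right)} = \frac{17}{7} + f$ ($q{\left(f \right)} = f + \left(\frac{22}{7} - \frac{2 - -3}{7}\right) = f + \left(\frac{22}{7} - \frac{2 + 3}{7}\right) = f + \left(\frac{22}{7} - \frac{5}{7}\right) = f + \frac{17}{7} = \frac{17}{7} + f$)
$\frac{c{\left(9,-66 \right)} + 42^{2}}{q{\left(7 \right)} + 4330} = \frac{\frac{10 + 9}{-35 - 66} + 42^{2}}{\left(\frac{17}{7} + 7\right) + 4330} = \frac{\frac{1}{-101} \cdot 19 + 1764}{\frac{66}{7} + 4330} = \frac{\left(- \frac{1}{101}\right) 19 + 1764}{\frac{30376}{7}} = \left(- \frac{19}{101} + 1764\right) \frac{7}{30376} = \frac{178145}{101} \cdot \frac{7}{30376} = \frac{1247015}{3067976}$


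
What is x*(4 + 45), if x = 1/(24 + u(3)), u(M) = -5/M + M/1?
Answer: 147/76 ≈ 1.9342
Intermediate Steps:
u(M) = M - 5/M (u(M) = -5/M + M*1 = -5/M + M = M - 5/M)
x = 3/76 (x = 1/(24 + (3 - 5/3)) = 1/(24 + 4/3) = 1/(76/3) = 3/76 ≈ 0.039474)
x*(4 + 45) = 3*(4 + 45)/76 = (3/76)*49 = 147/76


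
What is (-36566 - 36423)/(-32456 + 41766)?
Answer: -10427/1330 ≈ -7.8399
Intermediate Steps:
(-36566 - 36423)/(-32456 + 41766) = -72989/9310 = -72989*1/9310 = -10427/1330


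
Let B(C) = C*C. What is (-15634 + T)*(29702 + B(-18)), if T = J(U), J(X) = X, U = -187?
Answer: -475041346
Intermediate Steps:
T = -187
B(C) = C²
(-15634 + T)*(29702 + B(-18)) = (-15634 - 187)*(29702 + (-18)²) = -15821*(29702 + 324) = -15821*30026 = -475041346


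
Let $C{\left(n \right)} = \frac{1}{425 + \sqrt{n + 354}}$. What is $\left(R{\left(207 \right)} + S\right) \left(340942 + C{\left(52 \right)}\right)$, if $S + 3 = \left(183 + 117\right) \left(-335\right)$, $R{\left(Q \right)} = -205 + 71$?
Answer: $- \frac{6183562644722551}{180219} + \frac{100637 \sqrt{406}}{180219} \approx -3.4311 \cdot 10^{10}$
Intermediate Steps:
$R{\left(Q \right)} = -134$
$C{\left(n \right)} = \frac{1}{425 + \sqrt{354 + n}}$
$S = -100503$ ($S = -3 + \left(183 + 117\right) \left(-335\right) = -3 + 300 \left(-335\right) = -3 - 100500 = -100503$)
$\left(R{\left(207 \right)} + S\right) \left(340942 + C{\left(52 \right)}\right) = \left(-134 - 100503\right) \left(340942 + \frac{1}{425 + \sqrt{354 + 52}}\right) = - 100637 \left(340942 + \frac{1}{425 + \sqrt{406}}\right) = -34311380054 - \frac{100637}{425 + \sqrt{406}}$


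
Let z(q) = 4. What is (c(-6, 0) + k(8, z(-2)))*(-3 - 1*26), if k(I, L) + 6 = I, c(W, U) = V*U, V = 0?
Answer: -58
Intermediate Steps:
c(W, U) = 0 (c(W, U) = 0*U = 0)
k(I, L) = -6 + I
(c(-6, 0) + k(8, z(-2)))*(-3 - 1*26) = (0 + (-6 + 8))*(-3 - 1*26) = (0 + 2)*(-3 - 26) = 2*(-29) = -58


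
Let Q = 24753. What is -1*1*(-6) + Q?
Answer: 24759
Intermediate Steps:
-1*1*(-6) + Q = -1*1*(-6) + 24753 = -1*(-6) + 24753 = 6 + 24753 = 24759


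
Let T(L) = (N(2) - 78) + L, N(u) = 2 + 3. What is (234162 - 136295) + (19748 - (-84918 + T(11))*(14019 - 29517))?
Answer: -1316902425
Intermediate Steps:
N(u) = 5
T(L) = -73 + L (T(L) = (5 - 78) + L = -73 + L)
(234162 - 136295) + (19748 - (-84918 + T(11))*(14019 - 29517)) = (234162 - 136295) + (19748 - (-84918 + (-73 + 11))*(14019 - 29517)) = 97867 + (19748 - (-84918 - 62)*(-15498)) = 97867 + (19748 - (-84980)*(-15498)) = 97867 + (19748 - 1*1317020040) = 97867 + (19748 - 1317020040) = 97867 - 1317000292 = -1316902425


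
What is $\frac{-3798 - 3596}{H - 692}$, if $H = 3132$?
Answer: $- \frac{3697}{1220} \approx -3.0303$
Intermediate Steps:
$\frac{-3798 - 3596}{H - 692} = \frac{-3798 - 3596}{3132 - 692} = - \frac{7394}{2440} = \left(-7394\right) \frac{1}{2440} = - \frac{3697}{1220}$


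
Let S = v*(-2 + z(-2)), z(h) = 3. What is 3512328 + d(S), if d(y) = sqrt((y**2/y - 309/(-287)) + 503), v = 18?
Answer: 3512328 + 2*sqrt(10750733)/287 ≈ 3.5124e+6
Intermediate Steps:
S = 18 (S = 18*(-2 + 3) = 18*1 = 18)
d(y) = sqrt(144670/287 + y) (d(y) = sqrt((y - 309*(-1/287)) + 503) = sqrt((y + 309/287) + 503) = sqrt((309/287 + y) + 503) = sqrt(144670/287 + y))
3512328 + d(S) = 3512328 + sqrt(41520290 + 82369*18)/287 = 3512328 + sqrt(41520290 + 1482642)/287 = 3512328 + sqrt(43002932)/287 = 3512328 + (2*sqrt(10750733))/287 = 3512328 + 2*sqrt(10750733)/287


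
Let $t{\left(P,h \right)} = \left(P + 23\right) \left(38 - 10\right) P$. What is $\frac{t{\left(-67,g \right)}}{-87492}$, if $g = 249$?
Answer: $- \frac{20636}{21873} \approx -0.94345$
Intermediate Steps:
$t{\left(P,h \right)} = P \left(644 + 28 P\right)$ ($t{\left(P,h \right)} = \left(23 + P\right) 28 P = \left(644 + 28 P\right) P = P \left(644 + 28 P\right)$)
$\frac{t{\left(-67,g \right)}}{-87492} = \frac{28 \left(-67\right) \left(23 - 67\right)}{-87492} = 28 \left(-67\right) \left(-44\right) \left(- \frac{1}{87492}\right) = 82544 \left(- \frac{1}{87492}\right) = - \frac{20636}{21873}$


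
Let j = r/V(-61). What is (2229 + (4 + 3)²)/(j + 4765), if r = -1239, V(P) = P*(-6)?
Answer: 277916/580917 ≈ 0.47841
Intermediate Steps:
V(P) = -6*P
j = -413/122 (j = -1239/((-6*(-61))) = -1239/366 = -1239*1/366 = -413/122 ≈ -3.3852)
(2229 + (4 + 3)²)/(j + 4765) = (2229 + (4 + 3)²)/(-413/122 + 4765) = (2229 + 7²)/(580917/122) = (2229 + 49)*(122/580917) = 2278*(122/580917) = 277916/580917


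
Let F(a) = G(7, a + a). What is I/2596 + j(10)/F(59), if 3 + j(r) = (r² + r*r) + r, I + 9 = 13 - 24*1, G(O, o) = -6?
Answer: -44791/1298 ≈ -34.508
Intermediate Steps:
F(a) = -6
I = -20 (I = -9 + (13 - 24*1) = -9 + (13 - 24) = -9 - 11 = -20)
j(r) = -3 + r + 2*r² (j(r) = -3 + ((r² + r*r) + r) = -3 + ((r² + r²) + r) = -3 + (2*r² + r) = -3 + (r + 2*r²) = -3 + r + 2*r²)
I/2596 + j(10)/F(59) = -20/2596 + (-3 + 10 + 2*10²)/(-6) = -20*1/2596 + (-3 + 10 + 2*100)*(-⅙) = -5/649 + (-3 + 10 + 200)*(-⅙) = -5/649 + 207*(-⅙) = -5/649 - 69/2 = -44791/1298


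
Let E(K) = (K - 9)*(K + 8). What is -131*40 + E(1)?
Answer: -5312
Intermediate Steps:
E(K) = (-9 + K)*(8 + K)
-131*40 + E(1) = -131*40 + (-72 + 1² - 1*1) = -5240 + (-72 + 1 - 1) = -5240 - 72 = -5312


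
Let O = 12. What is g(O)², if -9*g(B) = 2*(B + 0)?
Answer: 64/9 ≈ 7.1111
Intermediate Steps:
g(B) = -2*B/9 (g(B) = -2*(B + 0)/9 = -2*B/9)
g(O)² = (-2/9*12)² = (-8/3)² = 64/9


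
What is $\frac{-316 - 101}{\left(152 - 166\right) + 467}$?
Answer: $- \frac{139}{151} \approx -0.92053$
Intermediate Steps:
$\frac{-316 - 101}{\left(152 - 166\right) + 467} = - \frac{417}{\left(152 - 166\right) + 467} = - \frac{417}{-14 + 467} = - \frac{417}{453} = \left(-417\right) \frac{1}{453} = - \frac{139}{151}$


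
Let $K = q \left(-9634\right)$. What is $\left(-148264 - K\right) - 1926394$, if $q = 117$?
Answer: $-947480$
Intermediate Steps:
$K = -1127178$ ($K = 117 \left(-9634\right) = -1127178$)
$\left(-148264 - K\right) - 1926394 = \left(-148264 - -1127178\right) - 1926394 = \left(-148264 + 1127178\right) - 1926394 = 978914 - 1926394 = -947480$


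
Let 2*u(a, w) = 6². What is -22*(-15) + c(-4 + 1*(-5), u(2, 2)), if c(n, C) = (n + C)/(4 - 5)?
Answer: 321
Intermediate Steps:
u(a, w) = 18 (u(a, w) = (½)*6² = (½)*36 = 18)
c(n, C) = -C - n (c(n, C) = (C + n)/(-1) = (C + n)*(-1) = -C - n)
-22*(-15) + c(-4 + 1*(-5), u(2, 2)) = -22*(-15) + (-1*18 - (-4 + 1*(-5))) = 330 + (-18 - (-4 - 5)) = 330 + (-18 - 1*(-9)) = 330 + (-18 + 9) = 330 - 9 = 321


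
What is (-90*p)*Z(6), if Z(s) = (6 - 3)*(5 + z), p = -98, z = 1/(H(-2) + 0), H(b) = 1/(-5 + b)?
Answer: -52920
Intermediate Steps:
z = -7 (z = 1/(1/(-5 - 2) + 0) = 1/(1/(-7) + 0) = 1/(-⅐ + 0) = 1/(-⅐) = -7)
Z(s) = -6 (Z(s) = (6 - 3)*(5 - 7) = 3*(-2) = -6)
(-90*p)*Z(6) = -90*(-98)*(-6) = 8820*(-6) = -52920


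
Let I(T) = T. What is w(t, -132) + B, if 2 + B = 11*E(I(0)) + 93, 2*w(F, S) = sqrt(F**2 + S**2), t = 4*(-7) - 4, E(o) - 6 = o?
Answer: 157 + 2*sqrt(1153) ≈ 224.91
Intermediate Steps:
E(o) = 6 + o
t = -32 (t = -28 - 4 = -32)
w(F, S) = sqrt(F**2 + S**2)/2
B = 157 (B = -2 + (11*(6 + 0) + 93) = -2 + (11*6 + 93) = -2 + (66 + 93) = -2 + 159 = 157)
w(t, -132) + B = sqrt((-32)**2 + (-132)**2)/2 + 157 = sqrt(1024 + 17424)/2 + 157 = sqrt(18448)/2 + 157 = (4*sqrt(1153))/2 + 157 = 2*sqrt(1153) + 157 = 157 + 2*sqrt(1153)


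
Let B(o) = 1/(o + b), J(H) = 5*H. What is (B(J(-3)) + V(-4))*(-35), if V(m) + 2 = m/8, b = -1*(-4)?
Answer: 1995/22 ≈ 90.682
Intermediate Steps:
b = 4
V(m) = -2 + m/8
B(o) = 1/(4 + o) (B(o) = 1/(o + 4) = 1/(4 + o))
(B(J(-3)) + V(-4))*(-35) = (1/(4 + 5*(-3)) + (-2 + (1/8)*(-4)))*(-35) = (1/(4 - 15) + (-2 - 1/2))*(-35) = (1/(-11) - 5/2)*(-35) = (-1/11 - 5/2)*(-35) = -57/22*(-35) = 1995/22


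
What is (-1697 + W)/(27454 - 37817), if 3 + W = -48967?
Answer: 50667/10363 ≈ 4.8892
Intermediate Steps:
W = -48970 (W = -3 - 48967 = -48970)
(-1697 + W)/(27454 - 37817) = (-1697 - 48970)/(27454 - 37817) = -50667/(-10363) = -50667*(-1/10363) = 50667/10363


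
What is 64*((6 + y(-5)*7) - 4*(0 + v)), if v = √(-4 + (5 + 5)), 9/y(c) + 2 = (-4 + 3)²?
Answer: -3648 - 256*√6 ≈ -4275.1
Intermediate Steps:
y(c) = -9 (y(c) = 9/(-2 + (-4 + 3)²) = 9/(-2 + (-1)²) = 9/(-2 + 1) = 9/(-1) = 9*(-1) = -9)
v = √6 (v = √(-4 + 10) = √6 ≈ 2.4495)
64*((6 + y(-5)*7) - 4*(0 + v)) = 64*((6 - 9*7) - 4*(0 + √6)) = 64*((6 - 63) - 4*√6) = 64*(-57 - 4*√6) = -3648 - 256*√6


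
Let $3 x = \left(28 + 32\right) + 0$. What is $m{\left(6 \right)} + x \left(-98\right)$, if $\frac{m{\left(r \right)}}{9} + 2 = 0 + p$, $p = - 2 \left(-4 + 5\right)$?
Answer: $-1996$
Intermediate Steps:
$p = -2$ ($p = \left(-2\right) 1 = -2$)
$x = 20$ ($x = \frac{\left(28 + 32\right) + 0}{3} = \frac{60 + 0}{3} = \frac{1}{3} \cdot 60 = 20$)
$m{\left(r \right)} = -36$ ($m{\left(r \right)} = -18 + 9 \left(0 - 2\right) = -18 + 9 \left(-2\right) = -18 - 18 = -36$)
$m{\left(6 \right)} + x \left(-98\right) = -36 + 20 \left(-98\right) = -36 - 1960 = -1996$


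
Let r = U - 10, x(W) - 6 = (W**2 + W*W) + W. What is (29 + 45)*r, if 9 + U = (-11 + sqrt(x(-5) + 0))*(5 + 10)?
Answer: -13616 + 1110*sqrt(51) ≈ -5689.0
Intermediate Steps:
x(W) = 6 + W + 2*W**2 (x(W) = 6 + ((W**2 + W*W) + W) = 6 + ((W**2 + W**2) + W) = 6 + (2*W**2 + W) = 6 + (W + 2*W**2) = 6 + W + 2*W**2)
U = -174 + 15*sqrt(51) (U = -9 + (-11 + sqrt((6 - 5 + 2*(-5)**2) + 0))*(5 + 10) = -9 + (-11 + sqrt((6 - 5 + 2*25) + 0))*15 = -9 + (-11 + sqrt((6 - 5 + 50) + 0))*15 = -9 + (-11 + sqrt(51 + 0))*15 = -9 + (-11 + sqrt(51))*15 = -9 + (-165 + 15*sqrt(51)) = -174 + 15*sqrt(51) ≈ -66.879)
r = -184 + 15*sqrt(51) (r = (-174 + 15*sqrt(51)) - 10 = -184 + 15*sqrt(51) ≈ -76.879)
(29 + 45)*r = (29 + 45)*(-184 + 15*sqrt(51)) = 74*(-184 + 15*sqrt(51)) = -13616 + 1110*sqrt(51)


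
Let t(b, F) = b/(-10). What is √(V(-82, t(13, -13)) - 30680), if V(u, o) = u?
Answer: 3*I*√3418 ≈ 175.39*I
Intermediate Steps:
t(b, F) = -b/10 (t(b, F) = b*(-⅒) = -b/10)
√(V(-82, t(13, -13)) - 30680) = √(-82 - 30680) = √(-30762) = 3*I*√3418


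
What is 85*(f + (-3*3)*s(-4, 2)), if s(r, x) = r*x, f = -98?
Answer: -2210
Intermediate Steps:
85*(f + (-3*3)*s(-4, 2)) = 85*(-98 + (-3*3)*(-4*2)) = 85*(-98 - 9*(-8)) = 85*(-98 + 72) = 85*(-26) = -2210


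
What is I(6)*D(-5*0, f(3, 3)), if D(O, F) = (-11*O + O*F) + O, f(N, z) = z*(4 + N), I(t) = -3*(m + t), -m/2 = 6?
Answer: 0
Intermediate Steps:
m = -12 (m = -2*6 = -12)
I(t) = 36 - 3*t (I(t) = -3*(-12 + t) = 36 - 3*t)
D(O, F) = -10*O + F*O (D(O, F) = (-11*O + F*O) + O = -10*O + F*O)
I(6)*D(-5*0, f(3, 3)) = (36 - 3*6)*((-5*0)*(-10 + 3*(4 + 3))) = (36 - 18)*(0*(-10 + 3*7)) = 18*(0*(-10 + 21)) = 18*(0*11) = 18*0 = 0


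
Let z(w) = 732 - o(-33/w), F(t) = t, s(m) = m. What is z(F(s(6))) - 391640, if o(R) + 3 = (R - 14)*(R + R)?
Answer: -782239/2 ≈ -3.9112e+5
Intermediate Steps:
o(R) = -3 + 2*R*(-14 + R) (o(R) = -3 + (R - 14)*(R + R) = -3 + (-14 + R)*(2*R) = -3 + 2*R*(-14 + R))
z(w) = 735 - 2178/w**2 - 924/w (z(w) = 732 - (-3 - (-924)/w + 2*(-33/w)**2) = 732 - (-3 + 924/w + 2*(1089/w**2)) = 732 - (-3 + 924/w + 2178/w**2) = 732 + (3 - 2178/w**2 - 924/w) = 735 - 2178/w**2 - 924/w)
z(F(s(6))) - 391640 = (735 - 2178/6**2 - 924/6) - 391640 = (735 - 2178*1/36 - 924*1/6) - 391640 = (735 - 121/2 - 154) - 391640 = 1041/2 - 391640 = -782239/2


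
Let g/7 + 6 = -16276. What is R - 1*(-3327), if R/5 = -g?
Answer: 573197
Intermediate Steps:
g = -113974 (g = -42 + 7*(-16276) = -42 - 113932 = -113974)
R = 569870 (R = 5*(-1*(-113974)) = 5*113974 = 569870)
R - 1*(-3327) = 569870 - 1*(-3327) = 569870 + 3327 = 573197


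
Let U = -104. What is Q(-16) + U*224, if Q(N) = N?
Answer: -23312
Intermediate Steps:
Q(-16) + U*224 = -16 - 104*224 = -16 - 23296 = -23312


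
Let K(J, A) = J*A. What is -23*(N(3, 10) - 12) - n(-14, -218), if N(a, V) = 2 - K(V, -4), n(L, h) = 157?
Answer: -847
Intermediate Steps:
K(J, A) = A*J
N(a, V) = 2 + 4*V (N(a, V) = 2 - (-4)*V = 2 + 4*V)
-23*(N(3, 10) - 12) - n(-14, -218) = -23*((2 + 4*10) - 12) - 1*157 = -23*((2 + 40) - 12) - 157 = -23*(42 - 12) - 157 = -23*30 - 157 = -690 - 157 = -847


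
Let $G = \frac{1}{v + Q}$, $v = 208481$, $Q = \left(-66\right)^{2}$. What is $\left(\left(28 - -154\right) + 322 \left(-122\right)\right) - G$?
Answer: $- \frac{8322352375}{212837} \approx -39102.0$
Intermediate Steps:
$Q = 4356$
$G = \frac{1}{212837}$ ($G = \frac{1}{208481 + 4356} = \frac{1}{212837} \approx 4.6984 \cdot 10^{-6}$)
$\left(\left(28 - -154\right) + 322 \left(-122\right)\right) - G = \left(\left(28 - -154\right) + 322 \left(-122\right)\right) - \frac{1}{212837} = \left(\left(28 + 154\right) - 39284\right) - \frac{1}{212837} = \left(182 - 39284\right) - \frac{1}{212837} = -39102 - \frac{1}{212837} = - \frac{8322352375}{212837}$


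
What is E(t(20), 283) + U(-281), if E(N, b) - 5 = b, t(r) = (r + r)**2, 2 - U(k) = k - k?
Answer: 290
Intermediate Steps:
U(k) = 2 (U(k) = 2 - (k - k) = 2 - 1*0 = 2 + 0 = 2)
t(r) = 4*r**2 (t(r) = (2*r)**2 = 4*r**2)
E(N, b) = 5 + b
E(t(20), 283) + U(-281) = (5 + 283) + 2 = 288 + 2 = 290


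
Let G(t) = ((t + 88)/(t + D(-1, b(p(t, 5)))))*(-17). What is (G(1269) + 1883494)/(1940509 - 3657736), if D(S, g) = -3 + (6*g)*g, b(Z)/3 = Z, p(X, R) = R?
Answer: -4927197235/4492265832 ≈ -1.0968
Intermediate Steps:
b(Z) = 3*Z
D(S, g) = -3 + 6*g²
G(t) = -17*(88 + t)/(1347 + t) (G(t) = ((t + 88)/(t + (-3 + 6*(3*5)²)))*(-17) = ((88 + t)/(t + (-3 + 6*15²)))*(-17) = ((88 + t)/(t + (-3 + 6*225)))*(-17) = ((88 + t)/(t + (-3 + 1350)))*(-17) = ((88 + t)/(t + 1347))*(-17) = ((88 + t)/(1347 + t))*(-17) = -17*(88 + t)/(1347 + t))
(G(1269) + 1883494)/(1940509 - 3657736) = (17*(-88 - 1*1269)/(1347 + 1269) + 1883494)/(1940509 - 3657736) = (17*(-88 - 1269)/2616 + 1883494)/(-1717227) = (17*(1/2616)*(-1357) + 1883494)*(-1/1717227) = (-23069/2616 + 1883494)*(-1/1717227) = (4927197235/2616)*(-1/1717227) = -4927197235/4492265832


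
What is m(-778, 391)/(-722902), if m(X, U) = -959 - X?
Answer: 181/722902 ≈ 0.00025038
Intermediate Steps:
m(-778, 391)/(-722902) = (-959 - 1*(-778))/(-722902) = (-959 + 778)*(-1/722902) = -181*(-1/722902) = 181/722902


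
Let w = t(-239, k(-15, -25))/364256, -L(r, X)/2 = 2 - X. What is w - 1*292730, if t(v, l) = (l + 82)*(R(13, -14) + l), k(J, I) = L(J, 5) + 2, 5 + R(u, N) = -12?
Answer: -53314329845/182128 ≈ -2.9273e+5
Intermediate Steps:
R(u, N) = -17 (R(u, N) = -5 - 12 = -17)
L(r, X) = -4 + 2*X (L(r, X) = -2*(2 - X) = -4 + 2*X)
k(J, I) = 8 (k(J, I) = (-4 + 2*5) + 2 = (-4 + 10) + 2 = 6 + 2 = 8)
t(v, l) = (-17 + l)*(82 + l) (t(v, l) = (l + 82)*(-17 + l) = (82 + l)*(-17 + l) = (-17 + l)*(82 + l))
w = -405/182128 (w = (-1394 + 8**2 + 65*8)/364256 = (-1394 + 64 + 520)*(1/364256) = -810*1/364256 = -405/182128 ≈ -0.0022237)
w - 1*292730 = -405/182128 - 1*292730 = -405/182128 - 292730 = -53314329845/182128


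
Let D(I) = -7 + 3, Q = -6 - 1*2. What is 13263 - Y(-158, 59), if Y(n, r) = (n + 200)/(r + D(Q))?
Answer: 729423/55 ≈ 13262.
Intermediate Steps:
Q = -8 (Q = -6 - 2 = -8)
D(I) = -4
Y(n, r) = (200 + n)/(-4 + r) (Y(n, r) = (n + 200)/(r - 4) = (200 + n)/(-4 + r))
13263 - Y(-158, 59) = 13263 - (200 - 158)/(-4 + 59) = 13263 - 42/55 = 729423/55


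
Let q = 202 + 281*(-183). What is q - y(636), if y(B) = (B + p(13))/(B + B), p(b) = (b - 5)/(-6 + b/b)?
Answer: -81442183/1590 ≈ -51222.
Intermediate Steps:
q = -51221 (q = 202 - 51423 = -51221)
p(b) = 1 - b/5 (p(b) = (-5 + b)/(-6 + 1) = (-5 + b)/(-5) = (-5 + b)*(-⅕) = 1 - b/5)
y(B) = (-8/5 + B)/(2*B) (y(B) = (B + (1 - ⅕*13))/(B + B) = (B + (1 - 13/5))/((2*B)) = (B - 8/5)*(1/(2*B)) = (-8/5 + B)*(1/(2*B)) = (-8/5 + B)/(2*B))
q - y(636) = -51221 - (-8 + 5*636)/(10*636) = -51221 - (-8 + 3180)/(10*636) = -51221 - 3172/(10*636) = -51221 - 1*793/1590 = -51221 - 793/1590 = -81442183/1590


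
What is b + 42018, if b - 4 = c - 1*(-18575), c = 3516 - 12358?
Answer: 51755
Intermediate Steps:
c = -8842
b = 9737 (b = 4 + (-8842 - 1*(-18575)) = 4 + (-8842 + 18575) = 4 + 9733 = 9737)
b + 42018 = 9737 + 42018 = 51755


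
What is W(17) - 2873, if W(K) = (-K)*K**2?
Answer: -7786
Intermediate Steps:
W(K) = -K**3
W(17) - 2873 = -1*17**3 - 2873 = -1*4913 - 2873 = -4913 - 2873 = -7786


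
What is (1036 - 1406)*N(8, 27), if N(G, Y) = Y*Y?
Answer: -269730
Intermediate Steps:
N(G, Y) = Y²
(1036 - 1406)*N(8, 27) = (1036 - 1406)*27² = -370*729 = -269730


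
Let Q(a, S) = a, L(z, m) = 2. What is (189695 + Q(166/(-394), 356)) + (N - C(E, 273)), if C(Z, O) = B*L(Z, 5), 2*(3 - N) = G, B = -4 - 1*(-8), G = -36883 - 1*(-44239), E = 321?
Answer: 36644281/197 ≈ 1.8601e+5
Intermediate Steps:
G = 7356 (G = -36883 + 44239 = 7356)
B = 4 (B = -4 + 8 = 4)
N = -3675 (N = 3 - 1/2*7356 = 3 - 3678 = -3675)
C(Z, O) = 8 (C(Z, O) = 4*2 = 8)
(189695 + Q(166/(-394), 356)) + (N - C(E, 273)) = (189695 + 166/(-394)) + (-3675 - 1*8) = (189695 + 166*(-1/394)) + (-3675 - 8) = (189695 - 83/197) - 3683 = 37369832/197 - 3683 = 36644281/197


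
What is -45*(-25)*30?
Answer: 33750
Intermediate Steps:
-45*(-25)*30 = 1125*30 = 33750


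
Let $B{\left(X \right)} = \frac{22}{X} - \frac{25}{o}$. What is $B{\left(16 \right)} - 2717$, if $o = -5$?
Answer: $- \frac{21685}{8} \approx -2710.6$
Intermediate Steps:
$B{\left(X \right)} = 5 + \frac{22}{X}$ ($B{\left(X \right)} = \frac{22}{X} - \frac{25}{-5} = \frac{22}{X} - -5 = \frac{22}{X} + 5 = 5 + \frac{22}{X}$)
$B{\left(16 \right)} - 2717 = \left(5 + \frac{22}{16}\right) - 2717 = \left(5 + 22 \cdot \frac{1}{16}\right) - 2717 = \left(5 + \frac{11}{8}\right) - 2717 = \frac{51}{8} - 2717 = - \frac{21685}{8}$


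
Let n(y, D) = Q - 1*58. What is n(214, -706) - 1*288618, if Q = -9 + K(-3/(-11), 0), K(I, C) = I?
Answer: -3175532/11 ≈ -2.8868e+5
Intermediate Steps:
Q = -96/11 (Q = -9 - 3/(-11) = -9 - 3*(-1/11) = -9 + 3/11 = -96/11 ≈ -8.7273)
n(y, D) = -734/11 (n(y, D) = -96/11 - 1*58 = -96/11 - 58 = -734/11)
n(214, -706) - 1*288618 = -734/11 - 1*288618 = -734/11 - 288618 = -3175532/11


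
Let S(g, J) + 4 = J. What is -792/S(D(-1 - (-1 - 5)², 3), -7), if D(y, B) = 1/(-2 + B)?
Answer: 72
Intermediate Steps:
S(g, J) = -4 + J
-792/S(D(-1 - (-1 - 5)², 3), -7) = -792/(-4 - 7) = -792/(-11) = -792*(-1/11) = 72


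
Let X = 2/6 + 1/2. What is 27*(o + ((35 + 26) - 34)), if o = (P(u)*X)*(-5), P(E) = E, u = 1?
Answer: 1233/2 ≈ 616.50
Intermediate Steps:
X = ⅚ (X = 2*(⅙) + 1*(½) = ⅓ + ½ = ⅚ ≈ 0.83333)
o = -25/6 (o = (1*(⅚))*(-5) = (⅚)*(-5) = -25/6 ≈ -4.1667)
27*(o + ((35 + 26) - 34)) = 27*(-25/6 + ((35 + 26) - 34)) = 27*(-25/6 + (61 - 34)) = 27*(-25/6 + 27) = 27*(137/6) = 1233/2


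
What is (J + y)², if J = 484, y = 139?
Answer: 388129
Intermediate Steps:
(J + y)² = (484 + 139)² = 623² = 388129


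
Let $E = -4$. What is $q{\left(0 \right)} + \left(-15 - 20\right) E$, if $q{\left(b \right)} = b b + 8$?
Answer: $148$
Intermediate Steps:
$q{\left(b \right)} = 8 + b^{2}$ ($q{\left(b \right)} = b^{2} + 8 = 8 + b^{2}$)
$q{\left(0 \right)} + \left(-15 - 20\right) E = \left(8 + 0^{2}\right) + \left(-15 - 20\right) \left(-4\right) = \left(8 + 0\right) - -140 = 8 + 140 = 148$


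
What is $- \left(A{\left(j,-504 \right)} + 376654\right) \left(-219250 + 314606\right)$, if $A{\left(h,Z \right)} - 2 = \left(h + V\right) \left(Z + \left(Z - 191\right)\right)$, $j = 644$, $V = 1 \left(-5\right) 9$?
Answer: $32568365020$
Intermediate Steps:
$V = -45$ ($V = \left(-5\right) 9 = -45$)
$A{\left(h,Z \right)} = 2 + \left(-191 + 2 Z\right) \left(-45 + h\right)$ ($A{\left(h,Z \right)} = 2 + \left(h - 45\right) \left(Z + \left(Z - 191\right)\right) = 2 + \left(-45 + h\right) \left(Z + \left(Z - 191\right)\right) = 2 + \left(-45 + h\right) \left(Z + \left(-191 + Z\right)\right) = 2 + \left(-45 + h\right) \left(-191 + 2 Z\right) = 2 + \left(-191 + 2 Z\right) \left(-45 + h\right)$)
$- \left(A{\left(j,-504 \right)} + 376654\right) \left(-219250 + 314606\right) = - \left(\left(8597 - 123004 - -45360 + 2 \left(-504\right) 644\right) + 376654\right) \left(-219250 + 314606\right) = - \left(\left(8597 - 123004 + 45360 - 649152\right) + 376654\right) 95356 = - \left(-718199 + 376654\right) 95356 = - \left(-341545\right) 95356 = \left(-1\right) \left(-32568365020\right) = 32568365020$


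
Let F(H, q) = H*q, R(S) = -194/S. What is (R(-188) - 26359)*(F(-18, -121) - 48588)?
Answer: 57493845045/47 ≈ 1.2233e+9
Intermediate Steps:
(R(-188) - 26359)*(F(-18, -121) - 48588) = (-194/(-188) - 26359)*(-18*(-121) - 48588) = (-194*(-1/188) - 26359)*(2178 - 48588) = (97/94 - 26359)*(-46410) = -2477649/94*(-46410) = 57493845045/47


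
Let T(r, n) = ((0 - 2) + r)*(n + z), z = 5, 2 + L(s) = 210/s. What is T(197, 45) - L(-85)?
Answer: 165826/17 ≈ 9754.5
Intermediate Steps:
L(s) = -2 + 210/s
T(r, n) = (-2 + r)*(5 + n) (T(r, n) = ((0 - 2) + r)*(n + 5) = (-2 + r)*(5 + n))
T(197, 45) - L(-85) = (-10 - 2*45 + 5*197 + 45*197) - (-2 + 210/(-85)) = (-10 - 90 + 985 + 8865) - (-2 + 210*(-1/85)) = 9750 - (-2 - 42/17) = 9750 - 1*(-76/17) = 9750 + 76/17 = 165826/17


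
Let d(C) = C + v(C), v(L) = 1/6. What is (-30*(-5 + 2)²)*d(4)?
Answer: -1125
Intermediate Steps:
v(L) = ⅙
d(C) = ⅙ + C (d(C) = C + ⅙ = ⅙ + C)
(-30*(-5 + 2)²)*d(4) = (-30*(-5 + 2)²)*(⅙ + 4) = -30*(-3)²*(25/6) = -30*9*(25/6) = -270*25/6 = -1125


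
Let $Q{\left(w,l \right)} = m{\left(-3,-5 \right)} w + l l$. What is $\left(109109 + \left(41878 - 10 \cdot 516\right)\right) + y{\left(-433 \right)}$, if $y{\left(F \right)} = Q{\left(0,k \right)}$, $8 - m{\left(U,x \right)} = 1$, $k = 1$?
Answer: $145828$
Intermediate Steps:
$m{\left(U,x \right)} = 7$ ($m{\left(U,x \right)} = 8 - 1 = 7$)
$Q{\left(w,l \right)} = l^{2} + 7 w$ ($Q{\left(w,l \right)} = 7 w + l l = 7 w + l^{2} = l^{2} + 7 w$)
$y{\left(F \right)} = 1$ ($y{\left(F \right)} = 1^{2} + 7 \cdot 0 = 1 + 0 = 1$)
$\left(109109 + \left(41878 - 10 \cdot 516\right)\right) + y{\left(-433 \right)} = \left(109109 + \left(41878 - 10 \cdot 516\right)\right) + 1 = \left(109109 + \left(41878 - 5160\right)\right) + 1 = \left(109109 + 36718\right) + 1 = 145827 + 1 = 145828$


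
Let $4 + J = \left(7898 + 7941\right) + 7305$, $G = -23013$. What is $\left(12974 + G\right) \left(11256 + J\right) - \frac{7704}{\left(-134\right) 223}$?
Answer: $- \frac{5159148870952}{14941} \approx -3.453 \cdot 10^{8}$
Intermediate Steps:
$J = 23140$ ($J = -4 + \left(\left(7898 + 7941\right) + 7305\right) = -4 + \left(15839 + 7305\right) = -4 + 23144 = 23140$)
$\left(12974 + G\right) \left(11256 + J\right) - \frac{7704}{\left(-134\right) 223} = \left(12974 - 23013\right) \left(11256 + 23140\right) - \frac{7704}{\left(-134\right) 223} = \left(-10039\right) 34396 - \frac{7704}{-29882} = -345301444 - 7704 \left(- \frac{1}{29882}\right) = -345301444 - - \frac{3852}{14941} = -345301444 + \frac{3852}{14941} = - \frac{5159148870952}{14941}$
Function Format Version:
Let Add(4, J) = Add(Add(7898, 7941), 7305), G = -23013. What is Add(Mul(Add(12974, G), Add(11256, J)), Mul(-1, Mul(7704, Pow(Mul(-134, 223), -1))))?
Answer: Rational(-5159148870952, 14941) ≈ -3.4530e+8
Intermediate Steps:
J = 23140 (J = Add(-4, Add(Add(7898, 7941), 7305)) = Add(-4, Add(15839, 7305)) = Add(-4, 23144) = 23140)
Add(Mul(Add(12974, G), Add(11256, J)), Mul(-1, Mul(7704, Pow(Mul(-134, 223), -1)))) = Add(Mul(Add(12974, -23013), Add(11256, 23140)), Mul(-1, Mul(7704, Pow(Mul(-134, 223), -1)))) = Add(Mul(-10039, 34396), Mul(-1, Mul(7704, Pow(-29882, -1)))) = Add(-345301444, Mul(-1, Mul(7704, Rational(-1, 29882)))) = Add(-345301444, Mul(-1, Rational(-3852, 14941))) = Add(-345301444, Rational(3852, 14941)) = Rational(-5159148870952, 14941)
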